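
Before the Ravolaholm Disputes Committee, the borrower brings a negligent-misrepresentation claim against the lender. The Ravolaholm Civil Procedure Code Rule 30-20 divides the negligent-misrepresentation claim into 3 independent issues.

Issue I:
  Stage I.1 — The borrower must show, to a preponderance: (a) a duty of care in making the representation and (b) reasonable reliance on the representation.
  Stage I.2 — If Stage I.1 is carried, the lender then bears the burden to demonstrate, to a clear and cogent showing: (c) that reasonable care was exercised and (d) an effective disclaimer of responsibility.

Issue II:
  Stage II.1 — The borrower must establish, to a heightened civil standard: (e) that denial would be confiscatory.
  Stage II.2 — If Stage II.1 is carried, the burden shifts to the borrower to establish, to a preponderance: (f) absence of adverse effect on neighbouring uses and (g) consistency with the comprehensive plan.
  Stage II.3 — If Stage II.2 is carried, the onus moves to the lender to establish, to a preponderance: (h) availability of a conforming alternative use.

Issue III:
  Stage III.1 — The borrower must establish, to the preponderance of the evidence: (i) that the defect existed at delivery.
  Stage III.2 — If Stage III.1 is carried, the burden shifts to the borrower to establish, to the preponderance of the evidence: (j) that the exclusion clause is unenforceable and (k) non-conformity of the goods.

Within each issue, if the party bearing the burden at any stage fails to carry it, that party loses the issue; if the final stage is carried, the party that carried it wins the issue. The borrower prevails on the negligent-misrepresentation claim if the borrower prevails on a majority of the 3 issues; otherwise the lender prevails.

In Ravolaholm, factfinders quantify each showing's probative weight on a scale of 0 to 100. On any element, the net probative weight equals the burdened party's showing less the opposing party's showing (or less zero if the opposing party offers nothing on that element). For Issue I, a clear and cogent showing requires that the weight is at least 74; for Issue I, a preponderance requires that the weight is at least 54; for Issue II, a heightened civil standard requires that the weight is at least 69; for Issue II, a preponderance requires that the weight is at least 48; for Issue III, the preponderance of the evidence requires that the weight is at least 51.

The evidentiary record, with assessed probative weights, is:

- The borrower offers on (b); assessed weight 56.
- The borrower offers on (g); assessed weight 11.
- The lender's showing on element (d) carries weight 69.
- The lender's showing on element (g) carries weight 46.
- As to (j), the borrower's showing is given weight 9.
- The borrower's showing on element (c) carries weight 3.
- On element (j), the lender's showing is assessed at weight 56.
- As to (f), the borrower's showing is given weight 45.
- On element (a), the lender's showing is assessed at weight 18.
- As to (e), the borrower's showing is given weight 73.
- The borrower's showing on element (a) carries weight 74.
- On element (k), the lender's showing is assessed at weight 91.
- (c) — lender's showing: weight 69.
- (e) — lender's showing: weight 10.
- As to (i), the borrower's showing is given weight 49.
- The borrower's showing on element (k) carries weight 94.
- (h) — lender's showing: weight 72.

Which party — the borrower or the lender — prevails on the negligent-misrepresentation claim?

lender

— Issue I —
At Stage I.1 the borrower must meet a preponderance (weight is at least 54): on (a) the weight is 74 less the opposing 18 gives net 56, ≥ 54, so (a) meets the standard; on (b) the weight is 56, which does reach 54, so (b) meets the standard.
  Stage I.1 is satisfied; the onus moves to the lender.
At Stage I.2 the lender must meet a clear and cogent showing (weight is at least 74): on (c) the weight is 69 less the opposing 3 gives net 66, which does not reach 74, so (c) does not meet the standard; on (d) the weight is 69, < 74, so (d) does not meet the standard.
  Stage I.2 not carried; the lender fails its burden.
The borrower prevails on this issue.
— Issue II —
Stage II.1 (borrower, a heightened civil standard, weight is at least 69): (e) net 73−10=63 < 69 — fails.
  Not every element is met, so the borrower fails to carry Stage II.1.
The lender prevails on this issue.
— Issue III —
At Stage III.1 the borrower must meet the preponderance of the evidence (weight is at least 51): on (i) the weight is 49, < 51, so (i) does not meet the standard.
  Not every element is met, so the borrower fails to carry Stage III.1.
So the lender prevails on this issue.
Per-issue: Issue I → borrower; Issue II → lender; Issue III → lender. The borrower must prevail on a majority of issues; overall, the lender prevails.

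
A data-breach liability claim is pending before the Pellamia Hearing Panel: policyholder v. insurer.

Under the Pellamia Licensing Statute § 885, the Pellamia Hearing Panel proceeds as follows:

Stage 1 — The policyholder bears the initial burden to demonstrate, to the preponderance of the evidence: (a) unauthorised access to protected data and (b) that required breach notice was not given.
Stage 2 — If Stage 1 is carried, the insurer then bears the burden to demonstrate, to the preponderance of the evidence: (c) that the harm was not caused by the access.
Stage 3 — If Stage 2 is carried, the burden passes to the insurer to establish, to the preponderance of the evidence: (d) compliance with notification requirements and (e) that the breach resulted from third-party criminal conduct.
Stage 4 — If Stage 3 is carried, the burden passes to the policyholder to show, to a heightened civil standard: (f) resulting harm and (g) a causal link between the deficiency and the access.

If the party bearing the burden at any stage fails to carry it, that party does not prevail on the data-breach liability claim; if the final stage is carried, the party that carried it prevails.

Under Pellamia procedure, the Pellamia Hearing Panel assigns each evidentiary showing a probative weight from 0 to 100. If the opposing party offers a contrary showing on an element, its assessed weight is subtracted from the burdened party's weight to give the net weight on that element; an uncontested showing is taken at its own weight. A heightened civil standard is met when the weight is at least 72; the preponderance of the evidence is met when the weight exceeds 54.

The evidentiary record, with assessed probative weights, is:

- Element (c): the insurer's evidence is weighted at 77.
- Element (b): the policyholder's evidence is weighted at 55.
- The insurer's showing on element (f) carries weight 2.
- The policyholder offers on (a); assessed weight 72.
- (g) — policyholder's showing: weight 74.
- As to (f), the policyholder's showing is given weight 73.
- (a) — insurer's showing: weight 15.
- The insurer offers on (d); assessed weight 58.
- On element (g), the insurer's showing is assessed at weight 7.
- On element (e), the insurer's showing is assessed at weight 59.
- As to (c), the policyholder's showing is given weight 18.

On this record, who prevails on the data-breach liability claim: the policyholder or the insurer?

At Stage 1 the policyholder must meet the preponderance of the evidence (weight exceeds 54): on (a) the weight is 72 less the opposing 15 gives net 57, which does exceed 54, so (a) meets the standard; on (b) the weight is 55, which does exceed 54, so (b) meets the standard.
  All elements met. The burden passes to the insurer.
At Stage 2 the insurer must meet the preponderance of the evidence (weight exceeds 54): on (c) the weight is 77 less the opposing 18 gives net 59, which does exceed 54, so (c) meets the standard.
  Stage 2 is satisfied; the insurer continues to bear the burden.
At Stage 3 the insurer must meet the preponderance of the evidence (weight exceeds 54): on (d) the weight is 58, > 54, so (d) meets the standard; on (e) the weight is 59, > 54, so (e) meets the standard.
  All elements met. The burden passes to the policyholder.
At Stage 4 the policyholder must meet a heightened civil standard (weight is at least 72): on (f) the weight is 73 less the opposing 2 gives net 71, < 72, so (f) does not meet the standard; on (g) the weight is 74 less the opposing 7 gives net 67, which does not reach 72, so (g) does not meet the standard.
  Stage 4 not carried; the policyholder fails its burden.
The analysis ends at Stage 4; the insurer prevails.

insurer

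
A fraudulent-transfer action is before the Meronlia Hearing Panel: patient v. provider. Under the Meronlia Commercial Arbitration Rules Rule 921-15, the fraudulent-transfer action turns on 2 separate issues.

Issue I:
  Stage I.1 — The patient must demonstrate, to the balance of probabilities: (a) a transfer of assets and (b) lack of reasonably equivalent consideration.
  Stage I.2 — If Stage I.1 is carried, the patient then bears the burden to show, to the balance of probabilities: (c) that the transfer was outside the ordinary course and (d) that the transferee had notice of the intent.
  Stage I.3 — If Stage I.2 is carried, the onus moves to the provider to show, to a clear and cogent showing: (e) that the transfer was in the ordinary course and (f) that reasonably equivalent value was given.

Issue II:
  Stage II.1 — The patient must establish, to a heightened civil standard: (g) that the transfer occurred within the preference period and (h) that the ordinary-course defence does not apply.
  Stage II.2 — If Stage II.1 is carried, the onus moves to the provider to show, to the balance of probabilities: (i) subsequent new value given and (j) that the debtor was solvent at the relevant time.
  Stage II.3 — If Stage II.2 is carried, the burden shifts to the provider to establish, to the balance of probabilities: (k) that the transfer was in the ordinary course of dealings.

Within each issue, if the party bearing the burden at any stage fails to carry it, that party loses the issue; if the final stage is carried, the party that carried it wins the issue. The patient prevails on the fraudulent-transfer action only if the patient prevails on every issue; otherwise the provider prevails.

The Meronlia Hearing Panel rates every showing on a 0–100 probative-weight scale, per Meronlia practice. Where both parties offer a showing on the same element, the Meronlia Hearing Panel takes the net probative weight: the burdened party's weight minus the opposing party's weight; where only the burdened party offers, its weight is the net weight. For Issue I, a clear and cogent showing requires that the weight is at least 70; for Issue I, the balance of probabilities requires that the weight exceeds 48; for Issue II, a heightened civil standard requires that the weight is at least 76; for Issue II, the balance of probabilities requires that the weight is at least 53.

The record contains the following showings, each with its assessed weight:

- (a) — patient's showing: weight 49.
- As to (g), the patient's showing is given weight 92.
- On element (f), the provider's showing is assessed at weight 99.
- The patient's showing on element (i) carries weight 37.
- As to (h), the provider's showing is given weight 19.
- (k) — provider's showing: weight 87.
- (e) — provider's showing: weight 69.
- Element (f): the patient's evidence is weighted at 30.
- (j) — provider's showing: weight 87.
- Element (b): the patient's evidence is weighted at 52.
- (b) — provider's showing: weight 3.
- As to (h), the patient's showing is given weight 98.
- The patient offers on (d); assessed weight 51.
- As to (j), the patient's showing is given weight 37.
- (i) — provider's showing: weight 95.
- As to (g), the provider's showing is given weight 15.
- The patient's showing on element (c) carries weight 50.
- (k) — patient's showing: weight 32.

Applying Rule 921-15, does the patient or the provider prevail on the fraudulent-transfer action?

— Issue I —
Stage I.1 — burden on patient; standard: the balance of probabilities (weight exceeds 48).
    (a): 49 > 48 [met]
    (b): 52 − 3 = 49 > 48 [met]
  Stage I.1 carried; the burden remains with the patient.
Stage I.2 — burden on patient; standard: the balance of probabilities (weight exceeds 48).
    (c): 50 > 48 [met]
    (d): 51 > 48 [met]
  All elements met. The burden passes to the provider.
Stage I.3 — burden on provider; standard: a clear and cogent showing (weight is at least 70).
    (e): 69 < 70 [not met]
    (f): 99 − 30 = 69 < 70 [not met]
  The provider does not carry Stage I.3.
So the patient prevails on this issue.
— Issue II —
Stage II.1 (patient, a heightened civil standard, weight is at least 76): (g) net 92−15=77 ≥ 76 — meets; (h) net 98−19=79 ≥ 76 — meets.
  The patient carries Stage II.1; the provider now bears the burden.
Stage II.2 (provider, the balance of probabilities, weight is at least 53): (i) net 95−37=58 ≥ 53 — meets; (j) net 87−37=50 < 53 — fails.
  Not every element is met, so the provider fails to carry Stage II.2.
So the patient prevails on this issue.
Per-issue: Issue I → patient; Issue II → patient. The patient must prevail on every issue; overall, the patient prevails.

patient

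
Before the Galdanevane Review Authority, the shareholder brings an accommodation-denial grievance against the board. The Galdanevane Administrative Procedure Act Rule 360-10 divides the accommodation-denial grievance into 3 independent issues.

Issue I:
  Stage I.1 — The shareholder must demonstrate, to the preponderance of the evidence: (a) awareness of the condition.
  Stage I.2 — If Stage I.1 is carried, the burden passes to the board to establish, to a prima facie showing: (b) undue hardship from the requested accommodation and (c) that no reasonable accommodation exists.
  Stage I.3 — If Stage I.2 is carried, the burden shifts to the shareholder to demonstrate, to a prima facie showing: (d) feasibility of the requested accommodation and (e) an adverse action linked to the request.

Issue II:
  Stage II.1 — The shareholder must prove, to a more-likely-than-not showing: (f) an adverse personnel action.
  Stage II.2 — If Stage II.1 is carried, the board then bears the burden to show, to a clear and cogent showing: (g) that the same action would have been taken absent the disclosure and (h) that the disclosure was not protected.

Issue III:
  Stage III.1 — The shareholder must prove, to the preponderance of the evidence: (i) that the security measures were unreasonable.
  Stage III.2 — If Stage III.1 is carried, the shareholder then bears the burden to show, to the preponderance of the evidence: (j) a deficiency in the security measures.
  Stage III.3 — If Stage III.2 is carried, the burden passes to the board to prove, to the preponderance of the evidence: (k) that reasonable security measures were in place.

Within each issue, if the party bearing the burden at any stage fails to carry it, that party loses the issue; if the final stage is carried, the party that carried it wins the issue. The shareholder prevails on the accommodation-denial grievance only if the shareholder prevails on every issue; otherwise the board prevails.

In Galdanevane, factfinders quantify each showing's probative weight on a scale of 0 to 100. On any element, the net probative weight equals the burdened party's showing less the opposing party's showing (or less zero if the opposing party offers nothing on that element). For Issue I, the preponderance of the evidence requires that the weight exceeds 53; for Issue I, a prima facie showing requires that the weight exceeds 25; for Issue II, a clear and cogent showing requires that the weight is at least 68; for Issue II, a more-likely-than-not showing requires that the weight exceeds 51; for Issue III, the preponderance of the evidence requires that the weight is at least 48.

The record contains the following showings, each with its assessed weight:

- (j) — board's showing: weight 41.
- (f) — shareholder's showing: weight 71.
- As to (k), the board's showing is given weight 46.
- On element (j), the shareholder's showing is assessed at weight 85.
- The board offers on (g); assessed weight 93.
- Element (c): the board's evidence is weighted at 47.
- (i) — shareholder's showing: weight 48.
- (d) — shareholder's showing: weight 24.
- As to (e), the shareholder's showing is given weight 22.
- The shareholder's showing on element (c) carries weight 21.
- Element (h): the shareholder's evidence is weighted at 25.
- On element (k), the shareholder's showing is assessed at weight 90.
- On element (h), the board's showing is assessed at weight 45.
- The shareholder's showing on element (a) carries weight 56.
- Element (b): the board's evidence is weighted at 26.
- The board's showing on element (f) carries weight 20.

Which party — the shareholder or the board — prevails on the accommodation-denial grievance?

— Issue I —
At Stage I.1 the shareholder must meet the preponderance of the evidence (weight exceeds 53): on (a) the weight is 56, which does exceed 53, so (a) meets the standard.
  Stage I.1 is satisfied; the onus moves to the board.
At Stage I.2 the board must meet a prima facie showing (weight exceeds 25): on (b) the weight is 26, > 25, so (b) meets the standard; on (c) the weight is 47 less the opposing 21 gives net 26, which does exceed 25, so (c) meets the standard.
  Stage I.2 is satisfied; the onus moves to the shareholder.
At Stage I.3 the shareholder must meet a prima facie showing (weight exceeds 25): on (d) the weight is 24, which does not exceed 25, so (d) does not meet the standard; on (e) the weight is 22, ≤ 25, so (e) does not meet the standard.
  Not every element is met, so the shareholder fails to carry Stage I.3.
The analysis ends at Stage I.3; the board prevails on this issue.
— Issue II —
Stage II.1 (shareholder, a more-likely-than-not showing, weight exceeds 51): (f) net 71−20=51 ≤ 51 — fails.
  The shareholder does not carry Stage II.1.
The analysis ends at Stage II.1; the board prevails on this issue.
— Issue III —
Stage III.1 (shareholder, the preponderance of the evidence, weight is at least 48): (i) 48 ≥ 48 — meets.
  All elements met. The shareholder retains the burden for Stage III.2.
Stage III.2 (shareholder, the preponderance of the evidence, weight is at least 48): (j) net 85−41=44 < 48 — fails.
  Not every element is met, so the shareholder fails to carry Stage III.2.
The board prevails on this issue.
Per-issue: Issue I → board; Issue II → board; Issue III → board. The shareholder must prevail on every issue; overall, the board prevails.

board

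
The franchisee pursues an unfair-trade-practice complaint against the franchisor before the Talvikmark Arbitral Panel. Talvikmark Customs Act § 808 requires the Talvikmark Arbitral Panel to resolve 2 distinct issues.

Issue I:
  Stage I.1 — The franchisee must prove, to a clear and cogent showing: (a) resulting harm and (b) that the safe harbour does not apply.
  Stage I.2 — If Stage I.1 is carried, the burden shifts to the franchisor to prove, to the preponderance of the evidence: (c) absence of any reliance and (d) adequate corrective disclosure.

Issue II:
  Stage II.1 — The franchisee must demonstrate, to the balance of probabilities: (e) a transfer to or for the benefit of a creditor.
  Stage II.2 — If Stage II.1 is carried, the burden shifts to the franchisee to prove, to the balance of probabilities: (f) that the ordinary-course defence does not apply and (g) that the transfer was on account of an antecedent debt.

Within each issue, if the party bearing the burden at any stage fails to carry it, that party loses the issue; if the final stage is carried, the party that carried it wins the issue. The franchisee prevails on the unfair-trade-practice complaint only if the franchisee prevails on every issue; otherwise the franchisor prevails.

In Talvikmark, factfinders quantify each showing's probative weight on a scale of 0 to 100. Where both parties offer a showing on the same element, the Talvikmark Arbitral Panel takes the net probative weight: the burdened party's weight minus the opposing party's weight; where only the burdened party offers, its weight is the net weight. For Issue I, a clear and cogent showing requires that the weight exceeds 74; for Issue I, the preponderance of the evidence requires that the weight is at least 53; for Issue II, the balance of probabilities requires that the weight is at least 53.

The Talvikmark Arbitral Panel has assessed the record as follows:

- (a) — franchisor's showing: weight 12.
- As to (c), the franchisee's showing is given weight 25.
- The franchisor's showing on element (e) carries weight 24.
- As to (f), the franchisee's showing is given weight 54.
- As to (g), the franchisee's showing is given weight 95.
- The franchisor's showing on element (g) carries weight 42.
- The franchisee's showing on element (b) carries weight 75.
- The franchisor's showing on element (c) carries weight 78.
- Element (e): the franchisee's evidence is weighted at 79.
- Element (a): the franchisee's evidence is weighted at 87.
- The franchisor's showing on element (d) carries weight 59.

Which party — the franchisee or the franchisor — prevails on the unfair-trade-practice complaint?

franchisor

— Issue I —
At Stage I.1 the franchisee must meet a clear and cogent showing (weight exceeds 74): on (a) the weight is 87 less the opposing 12 gives net 75, which does exceed 74, so (a) meets the standard; on (b) the weight is 75, > 74, so (b) meets the standard.
  All elements met. The burden passes to the franchisor.
At Stage I.2 the franchisor must meet the preponderance of the evidence (weight is at least 53): on (c) the weight is 78 less the opposing 25 gives net 53, which does reach 53, so (c) meets the standard; on (d) the weight is 59, which does reach 53, so (d) meets the standard.
  Stage I.2 carried; the final stage is satisfied.
All stages carried — the franchisor prevails on this issue.
— Issue II —
At Stage II.1 the franchisee must meet the balance of probabilities (weight is at least 53): on (e) the weight is 79 less the opposing 24 gives net 55, which does reach 53, so (e) meets the standard.
  Stage II.1 is satisfied; the franchisee continues to bear the burden.
At Stage II.2 the franchisee must meet the balance of probabilities (weight is at least 53): on (f) the weight is 54, which does reach 53, so (f) meets the standard; on (g) the weight is 95 less the opposing 42 gives net 53, which does reach 53, so (g) meets the standard.
  Stage II.2 carried; the final stage is satisfied.
Every stage carried; the franchisee prevails on this issue.
Per-issue: Issue I → franchisor; Issue II → franchisee. The franchisee must prevail on every issue; overall, the franchisor prevails.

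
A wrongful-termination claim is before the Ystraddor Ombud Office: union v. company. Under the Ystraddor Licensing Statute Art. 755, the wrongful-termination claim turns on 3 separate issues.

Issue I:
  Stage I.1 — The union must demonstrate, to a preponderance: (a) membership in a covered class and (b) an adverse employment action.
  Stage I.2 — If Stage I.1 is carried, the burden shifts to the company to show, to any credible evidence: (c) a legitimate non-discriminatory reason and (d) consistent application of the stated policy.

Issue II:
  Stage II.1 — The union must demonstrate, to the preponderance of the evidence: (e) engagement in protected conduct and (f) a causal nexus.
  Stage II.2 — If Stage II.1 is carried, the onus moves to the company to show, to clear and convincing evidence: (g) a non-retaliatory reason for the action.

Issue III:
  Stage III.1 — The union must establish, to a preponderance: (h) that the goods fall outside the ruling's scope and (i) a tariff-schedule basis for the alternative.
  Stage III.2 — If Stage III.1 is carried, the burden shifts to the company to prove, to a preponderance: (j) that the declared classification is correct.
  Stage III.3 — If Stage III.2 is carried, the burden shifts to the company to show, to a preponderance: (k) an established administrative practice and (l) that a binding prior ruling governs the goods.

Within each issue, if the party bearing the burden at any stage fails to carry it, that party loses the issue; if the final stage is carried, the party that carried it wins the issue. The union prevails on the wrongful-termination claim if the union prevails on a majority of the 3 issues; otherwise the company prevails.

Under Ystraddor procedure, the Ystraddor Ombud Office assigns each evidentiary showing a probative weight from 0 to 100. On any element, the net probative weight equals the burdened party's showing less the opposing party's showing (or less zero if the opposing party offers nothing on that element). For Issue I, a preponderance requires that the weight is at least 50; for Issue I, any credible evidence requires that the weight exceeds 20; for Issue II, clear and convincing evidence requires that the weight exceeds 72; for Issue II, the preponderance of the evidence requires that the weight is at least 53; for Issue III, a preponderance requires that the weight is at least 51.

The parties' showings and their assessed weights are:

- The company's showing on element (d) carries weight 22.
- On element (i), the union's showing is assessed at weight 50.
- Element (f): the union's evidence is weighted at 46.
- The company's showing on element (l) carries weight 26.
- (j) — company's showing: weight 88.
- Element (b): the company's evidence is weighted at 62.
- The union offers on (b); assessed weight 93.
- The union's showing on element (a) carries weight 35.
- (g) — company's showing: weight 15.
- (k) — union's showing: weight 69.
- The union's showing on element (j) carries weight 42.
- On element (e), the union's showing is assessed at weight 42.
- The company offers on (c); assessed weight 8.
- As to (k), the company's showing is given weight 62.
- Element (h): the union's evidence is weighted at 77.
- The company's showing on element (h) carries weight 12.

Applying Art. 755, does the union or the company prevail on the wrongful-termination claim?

company

— Issue I —
Stage I.1 (union, a preponderance, weight is at least 50): (a) 35 < 50 — fails; (b) net 93−62=31 < 50 — fails.
  Stage I.1 not carried; the union fails its burden.
The company prevails on this issue.
— Issue II —
At Stage II.1 the union must meet the preponderance of the evidence (weight is at least 53): on (e) the weight is 42, which does not reach 53, so (e) does not meet the standard; on (f) the weight is 46, < 53, so (f) does not meet the standard.
  Stage II.1 not carried; the union fails its burden.
The analysis ends at Stage II.1; the company prevails on this issue.
— Issue III —
Stage III.1 — burden on union; standard: a preponderance (weight is at least 51).
    (h): 77 − 12 = 65 ≥ 51 [met]
    (i): 50 < 51 [not met]
  Stage III.1 not carried; the union fails its burden.
The analysis ends at Stage III.1; the company prevails on this issue.
Per-issue: Issue I → company; Issue II → company; Issue III → company. The union must prevail on a majority of issues; overall, the company prevails.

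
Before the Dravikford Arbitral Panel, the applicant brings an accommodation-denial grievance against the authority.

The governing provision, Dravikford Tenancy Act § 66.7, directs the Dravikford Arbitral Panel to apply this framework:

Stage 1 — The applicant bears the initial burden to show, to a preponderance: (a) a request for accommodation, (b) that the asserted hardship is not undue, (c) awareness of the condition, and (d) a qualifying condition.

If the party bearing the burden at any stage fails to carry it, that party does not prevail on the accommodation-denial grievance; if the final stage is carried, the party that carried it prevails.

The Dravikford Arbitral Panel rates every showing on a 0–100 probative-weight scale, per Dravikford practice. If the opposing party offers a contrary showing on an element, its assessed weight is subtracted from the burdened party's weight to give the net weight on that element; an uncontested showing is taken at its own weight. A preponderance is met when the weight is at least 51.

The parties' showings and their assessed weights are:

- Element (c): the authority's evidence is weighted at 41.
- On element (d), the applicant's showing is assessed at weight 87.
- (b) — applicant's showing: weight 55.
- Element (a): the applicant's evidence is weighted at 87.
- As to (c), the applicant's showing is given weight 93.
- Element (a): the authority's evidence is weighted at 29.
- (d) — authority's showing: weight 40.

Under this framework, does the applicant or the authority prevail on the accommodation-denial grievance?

At Stage 1 the applicant must meet a preponderance (weight is at least 51): on (a) the weight is 87 less the opposing 29 gives net 58, ≥ 51, so (a) meets the standard; on (b) the weight is 55, which does reach 51, so (b) meets the standard; on (c) the weight is 93 less the opposing 41 gives net 52, ≥ 51, so (c) meets the standard; on (d) the weight is 87 less the opposing 40 gives net 47, < 51, so (d) does not meet the standard.
  Not every element is met, so the applicant fails to carry Stage 1.
The authority prevails.

authority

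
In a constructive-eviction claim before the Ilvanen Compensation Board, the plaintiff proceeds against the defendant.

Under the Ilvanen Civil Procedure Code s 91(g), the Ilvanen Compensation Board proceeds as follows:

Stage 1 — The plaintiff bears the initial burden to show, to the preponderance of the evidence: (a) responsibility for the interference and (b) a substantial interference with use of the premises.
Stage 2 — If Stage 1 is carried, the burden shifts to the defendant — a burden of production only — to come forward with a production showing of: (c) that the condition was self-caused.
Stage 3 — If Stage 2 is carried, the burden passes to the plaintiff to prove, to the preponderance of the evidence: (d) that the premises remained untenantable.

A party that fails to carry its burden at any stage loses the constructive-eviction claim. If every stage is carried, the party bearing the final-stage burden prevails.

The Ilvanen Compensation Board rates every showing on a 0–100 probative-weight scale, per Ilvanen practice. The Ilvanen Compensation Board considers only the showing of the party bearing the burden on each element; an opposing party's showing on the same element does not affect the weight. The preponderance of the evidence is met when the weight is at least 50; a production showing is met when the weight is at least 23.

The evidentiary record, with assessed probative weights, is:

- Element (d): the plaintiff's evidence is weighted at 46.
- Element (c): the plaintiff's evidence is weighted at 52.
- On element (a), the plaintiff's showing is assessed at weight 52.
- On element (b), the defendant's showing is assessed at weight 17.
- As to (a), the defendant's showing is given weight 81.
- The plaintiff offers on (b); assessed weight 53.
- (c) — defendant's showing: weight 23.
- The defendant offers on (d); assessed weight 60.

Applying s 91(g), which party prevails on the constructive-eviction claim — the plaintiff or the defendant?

Stage 1 — burden on plaintiff; standard: the preponderance of the evidence (weight is at least 50).
    (a): 52 (defendant's 81 disregarded) ≥ 50 [met]
    (b): 53 (defendant's 17 disregarded) ≥ 50 [met]
  Stage 1 carried; the burden shifts to the defendant.
Stage 2 — burden on defendant; standard: a production showing (weight is at least 23).
    (c): 23 (plaintiff's 52 disregarded) ≥ 23 [met]
  The defendant carries Stage 2; the plaintiff now bears the burden.
Stage 3 — burden on plaintiff; standard: the preponderance of the evidence (weight is at least 50).
    (d): 46 (defendant's 60 disregarded) < 50 [not met]
  Not every element is met, so the plaintiff fails to carry Stage 3.
So the defendant prevails.

defendant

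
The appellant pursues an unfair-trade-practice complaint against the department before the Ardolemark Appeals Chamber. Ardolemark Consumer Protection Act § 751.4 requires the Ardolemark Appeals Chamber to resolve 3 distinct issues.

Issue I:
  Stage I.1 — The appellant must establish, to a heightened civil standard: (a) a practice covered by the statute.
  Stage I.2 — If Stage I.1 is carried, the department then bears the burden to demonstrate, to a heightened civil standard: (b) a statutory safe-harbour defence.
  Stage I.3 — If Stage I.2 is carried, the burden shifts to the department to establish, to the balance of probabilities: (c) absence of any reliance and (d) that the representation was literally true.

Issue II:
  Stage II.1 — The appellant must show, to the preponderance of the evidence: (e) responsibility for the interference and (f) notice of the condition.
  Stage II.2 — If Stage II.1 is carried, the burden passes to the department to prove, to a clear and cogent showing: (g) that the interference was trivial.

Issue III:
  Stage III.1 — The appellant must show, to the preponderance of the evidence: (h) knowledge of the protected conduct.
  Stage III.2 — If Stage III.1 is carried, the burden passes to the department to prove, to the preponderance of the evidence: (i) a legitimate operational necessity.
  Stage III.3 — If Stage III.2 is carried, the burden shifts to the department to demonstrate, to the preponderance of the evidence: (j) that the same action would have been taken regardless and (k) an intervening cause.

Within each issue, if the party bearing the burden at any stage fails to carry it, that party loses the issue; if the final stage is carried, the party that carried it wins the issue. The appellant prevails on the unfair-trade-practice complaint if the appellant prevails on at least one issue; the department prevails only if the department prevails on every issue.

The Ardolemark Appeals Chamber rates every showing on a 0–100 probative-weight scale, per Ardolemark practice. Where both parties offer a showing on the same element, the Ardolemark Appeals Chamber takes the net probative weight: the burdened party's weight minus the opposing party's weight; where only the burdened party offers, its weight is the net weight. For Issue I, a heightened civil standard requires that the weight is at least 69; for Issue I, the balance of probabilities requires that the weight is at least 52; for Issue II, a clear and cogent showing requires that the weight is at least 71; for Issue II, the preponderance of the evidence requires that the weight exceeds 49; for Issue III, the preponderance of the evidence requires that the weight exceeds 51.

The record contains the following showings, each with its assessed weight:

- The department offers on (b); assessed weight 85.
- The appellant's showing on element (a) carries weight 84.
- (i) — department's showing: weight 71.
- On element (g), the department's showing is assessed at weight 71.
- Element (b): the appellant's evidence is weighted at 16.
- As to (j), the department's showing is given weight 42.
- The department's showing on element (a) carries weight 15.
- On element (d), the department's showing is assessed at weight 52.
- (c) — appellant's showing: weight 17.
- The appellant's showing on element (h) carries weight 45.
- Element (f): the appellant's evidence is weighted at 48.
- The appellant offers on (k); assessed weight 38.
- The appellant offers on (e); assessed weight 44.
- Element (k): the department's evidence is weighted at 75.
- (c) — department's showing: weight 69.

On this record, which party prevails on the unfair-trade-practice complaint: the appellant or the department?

— Issue I —
Stage I.1 (appellant, a heightened civil standard, weight is at least 69): (a) net 84−15=69 ≥ 69 — meets.
  Stage I.1 is satisfied; the onus moves to the department.
Stage I.2 (department, a heightened civil standard, weight is at least 69): (b) net 85−16=69 ≥ 69 — meets.
  Stage I.2 carried; the burden remains with the department.
Stage I.3 (department, the balance of probabilities, weight is at least 52): (c) net 69−17=52 ≥ 52 — meets; (d) 52 ≥ 52 — meets.
  The department carries the last stage.
Every stage carried; the department prevails on this issue.
— Issue II —
Stage II.1 (appellant, the preponderance of the evidence, weight exceeds 49): (e) 44 ≤ 49 — fails; (f) 48 ≤ 49 — fails.
  The appellant does not carry Stage II.1.
The department prevails on this issue.
— Issue III —
At Stage III.1 the appellant must meet the preponderance of the evidence (weight exceeds 51): on (h) the weight is 45, ≤ 51, so (h) does not meet the standard.
  Stage III.1 not carried; the appellant fails its burden.
So the department prevails on this issue.
Per-issue: Issue I → department; Issue II → department; Issue III → department. The appellant must prevail on at least one issue; overall, the department prevails.

department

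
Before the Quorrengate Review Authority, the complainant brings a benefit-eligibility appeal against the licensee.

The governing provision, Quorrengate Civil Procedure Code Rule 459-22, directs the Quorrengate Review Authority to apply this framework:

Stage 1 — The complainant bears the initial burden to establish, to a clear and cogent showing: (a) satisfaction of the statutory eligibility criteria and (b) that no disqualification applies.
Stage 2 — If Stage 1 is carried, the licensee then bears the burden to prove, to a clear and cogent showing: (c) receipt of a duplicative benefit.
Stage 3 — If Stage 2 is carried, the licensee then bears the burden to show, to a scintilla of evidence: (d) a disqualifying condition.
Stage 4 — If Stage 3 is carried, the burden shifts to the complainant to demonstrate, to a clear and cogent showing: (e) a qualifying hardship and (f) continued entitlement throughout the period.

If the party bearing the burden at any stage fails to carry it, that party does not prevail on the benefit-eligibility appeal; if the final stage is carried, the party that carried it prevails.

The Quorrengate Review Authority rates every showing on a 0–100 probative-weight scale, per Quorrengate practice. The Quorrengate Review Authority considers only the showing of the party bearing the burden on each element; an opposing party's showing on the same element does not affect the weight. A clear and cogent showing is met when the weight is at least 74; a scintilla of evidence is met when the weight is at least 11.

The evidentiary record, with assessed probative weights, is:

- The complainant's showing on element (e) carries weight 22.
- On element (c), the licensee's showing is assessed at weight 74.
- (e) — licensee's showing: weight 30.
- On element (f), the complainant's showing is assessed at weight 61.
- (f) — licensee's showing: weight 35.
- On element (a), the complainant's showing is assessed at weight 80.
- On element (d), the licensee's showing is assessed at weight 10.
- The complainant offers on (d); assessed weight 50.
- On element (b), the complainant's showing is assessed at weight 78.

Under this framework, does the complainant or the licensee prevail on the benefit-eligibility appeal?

Stage 1 — burden on complainant; standard: a clear and cogent showing (weight is at least 74).
    (a): 80 ≥ 74 [met]
    (b): 78 ≥ 74 [met]
  Stage 1 carried; the burden shifts to the licensee.
Stage 2 — burden on licensee; standard: a clear and cogent showing (weight is at least 74).
    (c): 74 ≥ 74 [met]
  Stage 2 carried; the burden remains with the licensee.
Stage 3 — burden on licensee; standard: a scintilla of evidence (weight is at least 11).
    (d): 10 (complainant's 50 disregarded) < 11 [not met]
  The licensee does not carry Stage 3.
The analysis ends at Stage 3; the complainant prevails.

complainant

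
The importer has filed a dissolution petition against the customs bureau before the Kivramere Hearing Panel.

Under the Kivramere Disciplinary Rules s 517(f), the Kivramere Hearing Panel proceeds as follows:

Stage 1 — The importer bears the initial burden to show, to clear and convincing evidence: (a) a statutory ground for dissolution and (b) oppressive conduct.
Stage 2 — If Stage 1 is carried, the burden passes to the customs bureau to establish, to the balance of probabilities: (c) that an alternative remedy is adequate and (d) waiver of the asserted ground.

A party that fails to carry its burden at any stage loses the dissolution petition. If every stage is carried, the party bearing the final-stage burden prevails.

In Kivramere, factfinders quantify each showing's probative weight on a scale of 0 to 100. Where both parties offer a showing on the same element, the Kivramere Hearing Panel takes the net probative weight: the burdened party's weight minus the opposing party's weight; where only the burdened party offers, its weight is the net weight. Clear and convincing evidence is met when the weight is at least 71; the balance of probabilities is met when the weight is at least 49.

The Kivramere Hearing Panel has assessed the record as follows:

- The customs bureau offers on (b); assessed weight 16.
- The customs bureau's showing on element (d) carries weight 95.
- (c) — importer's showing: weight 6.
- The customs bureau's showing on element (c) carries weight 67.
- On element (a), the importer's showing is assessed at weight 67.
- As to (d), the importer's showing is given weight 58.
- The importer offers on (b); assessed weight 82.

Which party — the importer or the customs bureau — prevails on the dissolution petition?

customs bureau

At Stage 1 the importer must meet clear and convincing evidence (weight is at least 71): on (a) the weight is 67, < 71, so (a) does not meet the standard; on (b) the weight is 82 less the opposing 16 gives net 66, which does not reach 71, so (b) does not meet the standard.
  The importer does not carry Stage 1.
The customs bureau prevails.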